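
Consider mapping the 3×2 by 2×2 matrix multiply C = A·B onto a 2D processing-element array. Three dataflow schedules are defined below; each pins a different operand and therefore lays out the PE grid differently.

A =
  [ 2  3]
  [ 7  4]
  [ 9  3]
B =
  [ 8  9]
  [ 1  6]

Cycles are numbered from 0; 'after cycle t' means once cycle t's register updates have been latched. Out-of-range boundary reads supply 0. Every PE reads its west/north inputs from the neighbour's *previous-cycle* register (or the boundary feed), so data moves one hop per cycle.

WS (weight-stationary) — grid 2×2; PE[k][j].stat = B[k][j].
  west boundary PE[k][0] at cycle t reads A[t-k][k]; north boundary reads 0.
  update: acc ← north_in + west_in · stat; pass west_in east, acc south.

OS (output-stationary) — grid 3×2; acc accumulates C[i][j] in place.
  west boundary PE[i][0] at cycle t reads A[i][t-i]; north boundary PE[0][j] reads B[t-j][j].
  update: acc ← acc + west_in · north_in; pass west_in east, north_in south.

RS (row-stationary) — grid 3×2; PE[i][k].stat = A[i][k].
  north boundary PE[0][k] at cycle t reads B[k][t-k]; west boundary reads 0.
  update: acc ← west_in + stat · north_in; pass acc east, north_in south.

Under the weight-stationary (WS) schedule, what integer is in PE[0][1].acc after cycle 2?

WS on a 2×2 grid — tracing PE[0][1] and its feeders:
  @0  [0,0]  acc 16  |  →2  ↓16
  @0  [0,1]  acc 0  |  →0  ↓0
  @1  [0,0]  acc 56  |  →7  ↓56
  @1  [0,1]  acc 18  |  →2  ↓18
  @2  [0,0]  acc 72  |  →9  ↓72
  @2  [0,1]  acc 63  |  →7  ↓63

PE[0][1].acc = 63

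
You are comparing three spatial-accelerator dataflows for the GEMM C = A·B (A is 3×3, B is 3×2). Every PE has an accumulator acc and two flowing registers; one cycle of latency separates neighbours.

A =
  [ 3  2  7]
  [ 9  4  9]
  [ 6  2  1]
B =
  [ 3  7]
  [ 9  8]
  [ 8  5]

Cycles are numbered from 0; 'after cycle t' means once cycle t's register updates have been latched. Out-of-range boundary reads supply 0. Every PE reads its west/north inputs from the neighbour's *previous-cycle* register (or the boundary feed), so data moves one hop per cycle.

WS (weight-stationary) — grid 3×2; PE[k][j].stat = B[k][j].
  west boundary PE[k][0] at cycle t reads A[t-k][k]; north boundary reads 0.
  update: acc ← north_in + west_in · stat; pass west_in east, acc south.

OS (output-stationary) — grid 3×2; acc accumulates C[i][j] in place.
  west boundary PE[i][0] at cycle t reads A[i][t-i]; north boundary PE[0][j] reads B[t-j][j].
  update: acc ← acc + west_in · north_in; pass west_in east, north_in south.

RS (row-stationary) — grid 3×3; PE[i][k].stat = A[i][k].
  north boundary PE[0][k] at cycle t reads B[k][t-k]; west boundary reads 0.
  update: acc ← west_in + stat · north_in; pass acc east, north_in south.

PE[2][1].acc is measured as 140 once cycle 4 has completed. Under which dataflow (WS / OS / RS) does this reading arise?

Under WS (3×2), PE[2][1]:
  step 0 · PE2,1: acc=0; fwd→0 fwd↓0
  step 1 · PE2,1: acc=0; fwd→0 fwd↓0
  step 2 · PE2,1: acc=0; fwd→0 fwd↓0
  step 3 · PE2,1: acc=72; fwd→7 fwd↓72
  step 4 · PE2,1: acc=140; fwd→9 fwd↓140
Under OS (3×2), PE[2][1]:
  step 0 · PE2,1: acc=0; fwd→0 fwd↓0
  step 1 · PE2,1: acc=0; fwd→0 fwd↓0
  step 2 · PE2,1: acc=0; fwd→0 fwd↓0
  step 3 · PE2,1: acc=42; fwd→6 fwd↓7
  step 4 · PE2,1: acc=58; fwd→2 fwd↓8
Under RS (3×3), PE[2][1]:
  step 0 · PE2,1: acc=0; fwd→0 fwd↓0
  step 1 · PE2,1: acc=0; fwd→0 fwd↓0
  step 2 · PE2,1: acc=0; fwd→0 fwd↓0
  step 3 · PE2,1: acc=36; fwd→36 fwd↓9
  step 4 · PE2,1: acc=58; fwd→58 fwd↓8

dataflow = WS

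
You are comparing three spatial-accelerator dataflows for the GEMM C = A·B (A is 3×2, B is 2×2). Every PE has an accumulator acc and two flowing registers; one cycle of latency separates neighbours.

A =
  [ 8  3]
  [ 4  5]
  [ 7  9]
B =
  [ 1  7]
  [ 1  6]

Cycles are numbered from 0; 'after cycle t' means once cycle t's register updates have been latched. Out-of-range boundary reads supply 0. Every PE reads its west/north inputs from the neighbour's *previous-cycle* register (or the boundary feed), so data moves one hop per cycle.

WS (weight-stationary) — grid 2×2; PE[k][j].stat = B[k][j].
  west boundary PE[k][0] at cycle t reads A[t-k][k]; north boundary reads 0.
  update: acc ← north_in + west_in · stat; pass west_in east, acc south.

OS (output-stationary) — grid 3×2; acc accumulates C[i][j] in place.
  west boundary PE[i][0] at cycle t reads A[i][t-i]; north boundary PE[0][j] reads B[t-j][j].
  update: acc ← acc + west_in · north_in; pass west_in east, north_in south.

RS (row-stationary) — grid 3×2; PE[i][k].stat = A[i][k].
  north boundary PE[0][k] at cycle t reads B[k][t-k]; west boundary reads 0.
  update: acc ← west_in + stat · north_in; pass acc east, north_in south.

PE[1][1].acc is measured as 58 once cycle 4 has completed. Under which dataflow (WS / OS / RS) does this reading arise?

WS [2×2] PE[1][1] across cycles:
  step 0 · PE1,1: acc=0; fwd→0 fwd↓0
  step 1 · PE1,1: acc=0; fwd→0 fwd↓0
  step 2 · PE1,1: acc=74; fwd→3 fwd↓74
  step 3 · PE1,1: acc=58; fwd→5 fwd↓58
  step 4 · PE1,1: acc=103; fwd→9 fwd↓103
OS [3×2] PE[1][1] across cycles:
  step 0 · PE1,1: acc=0; fwd→0 fwd↓0
  step 1 · PE1,1: acc=0; fwd→0 fwd↓0
  step 2 · PE1,1: acc=28; fwd→4 fwd↓7
  step 3 · PE1,1: acc=58; fwd→5 fwd↓6
  step 4 · PE1,1: acc=58; fwd→0 fwd↓0
RS [3×2] PE[1][1] across cycles:
  step 0 · PE1,1: acc=0; fwd→0 fwd↓0
  step 1 · PE1,1: acc=0; fwd→0 fwd↓0
  step 2 · PE1,1: acc=9; fwd→9 fwd↓1
  step 3 · PE1,1: acc=58; fwd→58 fwd↓6
  step 4 · PE1,1: acc=0; fwd→0 fwd↓0

dataflow = OS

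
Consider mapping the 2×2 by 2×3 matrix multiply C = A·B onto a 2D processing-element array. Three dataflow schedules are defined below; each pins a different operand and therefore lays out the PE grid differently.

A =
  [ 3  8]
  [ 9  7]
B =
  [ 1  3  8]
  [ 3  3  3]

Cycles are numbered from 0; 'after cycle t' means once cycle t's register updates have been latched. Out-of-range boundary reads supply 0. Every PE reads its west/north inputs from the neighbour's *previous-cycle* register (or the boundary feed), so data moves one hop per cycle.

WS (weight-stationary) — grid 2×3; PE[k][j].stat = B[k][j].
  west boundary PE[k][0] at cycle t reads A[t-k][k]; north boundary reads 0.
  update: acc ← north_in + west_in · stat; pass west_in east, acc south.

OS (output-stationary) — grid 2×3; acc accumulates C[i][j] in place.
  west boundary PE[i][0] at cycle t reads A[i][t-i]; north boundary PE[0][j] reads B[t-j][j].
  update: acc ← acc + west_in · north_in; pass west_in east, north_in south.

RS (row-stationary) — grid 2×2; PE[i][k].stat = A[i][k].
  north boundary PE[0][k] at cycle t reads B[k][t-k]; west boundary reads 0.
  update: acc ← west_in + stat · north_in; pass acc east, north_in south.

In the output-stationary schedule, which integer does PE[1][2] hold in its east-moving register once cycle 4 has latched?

Tracing OS — 2×3 array, target PE[1][2]:
  cycle 0: PE[0][2] → acc 0, east 0, south 0
  cycle 0: PE[1][1] → acc 0, east 0, south 0
  cycle 0: PE[1][2] → acc 0, east 0, south 0
  cycle 1: PE[0][2] → acc 0, east 0, south 0
  cycle 1: PE[1][1] → acc 0, east 0, south 0
  cycle 1: PE[1][2] → acc 0, east 0, south 0
  cycle 2: PE[0][2] → acc 24, east 3, south 8
  cycle 2: PE[1][1] → acc 27, east 9, south 3
  cycle 2: PE[1][2] → acc 0, east 0, south 0
  cycle 3: PE[0][2] → acc 48, east 8, south 3
  cycle 3: PE[1][1] → acc 48, east 7, south 3
  cycle 3: PE[1][2] → acc 72, east 9, south 8
  cycle 4: PE[0][2] → acc 48, east 0, south 0
  cycle 4: PE[1][1] → acc 48, east 0, south 0
  cycle 4: PE[1][2] → acc 93, east 7, south 3

register = 7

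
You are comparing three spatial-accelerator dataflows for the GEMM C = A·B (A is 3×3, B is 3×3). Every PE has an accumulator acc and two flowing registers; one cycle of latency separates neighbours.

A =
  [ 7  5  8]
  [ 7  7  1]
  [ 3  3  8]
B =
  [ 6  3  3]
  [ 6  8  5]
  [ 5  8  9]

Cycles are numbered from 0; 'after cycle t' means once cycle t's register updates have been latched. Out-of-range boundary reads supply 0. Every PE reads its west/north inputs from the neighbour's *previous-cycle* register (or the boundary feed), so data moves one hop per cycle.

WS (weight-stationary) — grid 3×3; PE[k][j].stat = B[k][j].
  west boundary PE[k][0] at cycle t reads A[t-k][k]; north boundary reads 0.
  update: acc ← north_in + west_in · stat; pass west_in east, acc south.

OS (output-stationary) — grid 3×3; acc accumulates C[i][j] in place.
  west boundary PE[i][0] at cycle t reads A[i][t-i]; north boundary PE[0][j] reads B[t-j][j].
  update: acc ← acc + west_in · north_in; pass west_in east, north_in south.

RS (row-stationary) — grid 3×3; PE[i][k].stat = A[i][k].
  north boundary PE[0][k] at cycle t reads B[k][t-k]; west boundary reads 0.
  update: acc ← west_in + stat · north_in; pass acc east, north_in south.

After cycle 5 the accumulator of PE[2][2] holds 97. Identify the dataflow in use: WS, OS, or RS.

dataflow = RS

Under WS (3×3), PE[2][2]:
  0: (2,2).acc=0  regs=<0,0>
  1: (2,2).acc=0  regs=<0,0>
  2: (2,2).acc=0  regs=<0,0>
  3: (2,2).acc=0  regs=<0,0>
  4: (2,2).acc=118  regs=<8,118>
  5: (2,2).acc=65  regs=<1,65>
Under OS (3×3), PE[2][2]:
  0: (2,2).acc=0  regs=<0,0>
  1: (2,2).acc=0  regs=<0,0>
  2: (2,2).acc=0  regs=<0,0>
  3: (2,2).acc=0  regs=<0,0>
  4: (2,2).acc=9  regs=<3,3>
  5: (2,2).acc=24  regs=<3,5>
Under RS (3×3), PE[2][2]:
  0: (2,2).acc=0  regs=<0,0>
  1: (2,2).acc=0  regs=<0,0>
  2: (2,2).acc=0  regs=<0,0>
  3: (2,2).acc=0  regs=<0,0>
  4: (2,2).acc=76  regs=<76,5>
  5: (2,2).acc=97  regs=<97,8>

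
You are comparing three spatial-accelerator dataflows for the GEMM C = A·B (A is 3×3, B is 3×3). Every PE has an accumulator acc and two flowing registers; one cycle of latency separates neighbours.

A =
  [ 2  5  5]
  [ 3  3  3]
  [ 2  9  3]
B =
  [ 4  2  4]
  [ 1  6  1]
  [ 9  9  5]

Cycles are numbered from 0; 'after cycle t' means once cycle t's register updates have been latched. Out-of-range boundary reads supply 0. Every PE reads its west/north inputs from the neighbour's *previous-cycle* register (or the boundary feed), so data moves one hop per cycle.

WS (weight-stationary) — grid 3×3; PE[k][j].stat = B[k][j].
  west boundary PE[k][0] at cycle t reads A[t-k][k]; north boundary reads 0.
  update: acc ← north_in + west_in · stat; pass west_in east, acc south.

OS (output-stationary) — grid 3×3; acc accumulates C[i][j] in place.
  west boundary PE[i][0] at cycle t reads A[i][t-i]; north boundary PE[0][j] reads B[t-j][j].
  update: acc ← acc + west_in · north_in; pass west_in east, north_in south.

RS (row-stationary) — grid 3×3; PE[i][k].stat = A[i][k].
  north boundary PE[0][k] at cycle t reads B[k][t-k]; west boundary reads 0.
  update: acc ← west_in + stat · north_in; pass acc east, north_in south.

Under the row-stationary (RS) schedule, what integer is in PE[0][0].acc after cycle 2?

PE[0][0].acc = 8

RS on a 3×3 grid — tracing PE[0][0] and its feeders:
  after 0 — PE[0][0] acc=8, pass-E 8, pass-S 4
  after 1 — PE[0][0] acc=4, pass-E 4, pass-S 2
  after 2 — PE[0][0] acc=8, pass-E 8, pass-S 4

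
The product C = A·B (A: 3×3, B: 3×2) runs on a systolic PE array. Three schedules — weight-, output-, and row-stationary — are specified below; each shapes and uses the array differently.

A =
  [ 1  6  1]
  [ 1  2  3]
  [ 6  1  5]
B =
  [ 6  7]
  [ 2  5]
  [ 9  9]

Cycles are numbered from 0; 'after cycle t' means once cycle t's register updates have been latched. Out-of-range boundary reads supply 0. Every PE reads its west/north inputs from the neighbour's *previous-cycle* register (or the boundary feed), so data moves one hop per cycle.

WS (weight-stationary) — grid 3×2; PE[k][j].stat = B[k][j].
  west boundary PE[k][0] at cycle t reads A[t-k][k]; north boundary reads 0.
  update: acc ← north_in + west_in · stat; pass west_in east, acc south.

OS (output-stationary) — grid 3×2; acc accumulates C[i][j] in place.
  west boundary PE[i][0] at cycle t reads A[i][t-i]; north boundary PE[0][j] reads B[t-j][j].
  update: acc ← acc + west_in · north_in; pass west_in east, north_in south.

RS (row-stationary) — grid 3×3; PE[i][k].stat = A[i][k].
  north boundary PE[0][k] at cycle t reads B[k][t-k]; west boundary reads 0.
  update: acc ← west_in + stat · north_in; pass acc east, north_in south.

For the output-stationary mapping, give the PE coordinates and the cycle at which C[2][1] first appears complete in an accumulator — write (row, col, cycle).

(row, col, cycle) = (2, 1, 5)

OS: C[2][1] accumulates in PE[2][1]:
  @0  [2,1]  acc 0  |  →0  ↓0
  @1  [2,1]  acc 0  |  →0  ↓0
  @2  [2,1]  acc 0  |  →0  ↓0
  @3  [2,1]  acc 42  |  →6  ↓7
  @4  [2,1]  acc 47  |  →1  ↓5
  @5  [2,1]  acc 92  |  →5  ↓9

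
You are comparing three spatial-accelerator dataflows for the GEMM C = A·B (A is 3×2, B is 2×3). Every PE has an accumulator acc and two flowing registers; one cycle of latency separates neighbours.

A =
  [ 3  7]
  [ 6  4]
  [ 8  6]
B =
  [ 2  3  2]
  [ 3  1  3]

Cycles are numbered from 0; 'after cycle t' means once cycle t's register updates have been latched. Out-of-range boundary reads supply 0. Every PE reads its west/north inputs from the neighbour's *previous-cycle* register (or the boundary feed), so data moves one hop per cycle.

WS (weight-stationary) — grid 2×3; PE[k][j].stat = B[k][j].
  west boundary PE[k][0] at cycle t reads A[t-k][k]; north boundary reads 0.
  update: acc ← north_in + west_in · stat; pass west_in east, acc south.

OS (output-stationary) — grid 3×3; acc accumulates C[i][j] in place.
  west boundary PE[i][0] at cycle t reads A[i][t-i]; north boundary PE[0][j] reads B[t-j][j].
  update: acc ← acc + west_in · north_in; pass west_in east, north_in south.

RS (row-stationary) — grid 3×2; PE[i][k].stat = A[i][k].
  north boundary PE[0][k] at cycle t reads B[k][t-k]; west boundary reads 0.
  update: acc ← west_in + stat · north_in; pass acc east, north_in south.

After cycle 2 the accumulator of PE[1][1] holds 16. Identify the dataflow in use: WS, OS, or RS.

— WS: 2×3; PE[1][1] trace:
  0: (1,1).acc=0  regs=<0,0>
  1: (1,1).acc=0  regs=<0,0>
  2: (1,1).acc=16  regs=<7,16>
— OS: 3×3; PE[1][1] trace:
  0: (1,1).acc=0  regs=<0,0>
  1: (1,1).acc=0  regs=<0,0>
  2: (1,1).acc=18  regs=<6,3>
— RS: 3×2; PE[1][1] trace:
  0: (1,1).acc=0  regs=<0,0>
  1: (1,1).acc=0  regs=<0,0>
  2: (1,1).acc=24  regs=<24,3>

dataflow = WS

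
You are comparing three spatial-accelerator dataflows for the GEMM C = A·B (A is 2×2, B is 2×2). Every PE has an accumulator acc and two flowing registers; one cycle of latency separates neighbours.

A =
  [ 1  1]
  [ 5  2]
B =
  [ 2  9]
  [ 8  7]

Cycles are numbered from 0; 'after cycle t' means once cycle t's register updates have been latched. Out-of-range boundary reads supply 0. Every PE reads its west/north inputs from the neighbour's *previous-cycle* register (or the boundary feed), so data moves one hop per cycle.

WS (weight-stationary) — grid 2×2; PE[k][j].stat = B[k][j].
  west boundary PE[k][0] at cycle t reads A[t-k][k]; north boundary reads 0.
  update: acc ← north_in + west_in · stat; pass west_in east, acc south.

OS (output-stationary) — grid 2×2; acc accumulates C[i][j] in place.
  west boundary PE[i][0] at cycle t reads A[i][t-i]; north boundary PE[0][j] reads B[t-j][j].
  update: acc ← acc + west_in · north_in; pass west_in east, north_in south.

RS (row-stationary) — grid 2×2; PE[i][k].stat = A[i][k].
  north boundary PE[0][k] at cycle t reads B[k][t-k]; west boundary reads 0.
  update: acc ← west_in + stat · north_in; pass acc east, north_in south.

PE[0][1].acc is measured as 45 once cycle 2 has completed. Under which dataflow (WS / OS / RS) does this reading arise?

dataflow = WS

WS (2×2 grid), PE[0][1]:
  c0 r0c1: 0 / 0 / 0
  c1 r0c1: 9 / 1 / 9
  c2 r0c1: 45 / 5 / 45
OS (2×2 grid), PE[0][1]:
  c0 r0c1: 0 / 0 / 0
  c1 r0c1: 9 / 1 / 9
  c2 r0c1: 16 / 1 / 7
RS (2×2 grid), PE[0][1]:
  c0 r0c1: 0 / 0 / 0
  c1 r0c1: 10 / 10 / 8
  c2 r0c1: 16 / 16 / 7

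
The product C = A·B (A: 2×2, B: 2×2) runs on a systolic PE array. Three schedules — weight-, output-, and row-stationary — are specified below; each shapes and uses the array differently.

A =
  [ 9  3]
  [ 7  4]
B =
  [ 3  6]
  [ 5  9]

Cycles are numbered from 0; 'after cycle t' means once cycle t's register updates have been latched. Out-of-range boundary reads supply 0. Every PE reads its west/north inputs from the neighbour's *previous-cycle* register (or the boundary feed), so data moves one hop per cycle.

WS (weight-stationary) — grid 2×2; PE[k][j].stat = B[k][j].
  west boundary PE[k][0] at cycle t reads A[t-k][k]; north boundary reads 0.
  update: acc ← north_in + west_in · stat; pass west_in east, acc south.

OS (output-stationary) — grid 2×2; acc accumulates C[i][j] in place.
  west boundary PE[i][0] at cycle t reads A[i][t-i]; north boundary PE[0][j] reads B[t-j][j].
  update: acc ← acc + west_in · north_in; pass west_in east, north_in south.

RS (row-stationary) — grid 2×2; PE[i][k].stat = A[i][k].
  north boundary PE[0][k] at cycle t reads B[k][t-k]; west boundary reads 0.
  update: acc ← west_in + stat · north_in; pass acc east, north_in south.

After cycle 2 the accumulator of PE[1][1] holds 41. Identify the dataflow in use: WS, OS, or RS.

dataflow = RS

WS (2×2 grid), PE[1][1]:
  step 0 · PE1,1: acc=0; fwd→0 fwd↓0
  step 1 · PE1,1: acc=0; fwd→0 fwd↓0
  step 2 · PE1,1: acc=81; fwd→3 fwd↓81
OS (2×2 grid), PE[1][1]:
  step 0 · PE1,1: acc=0; fwd→0 fwd↓0
  step 1 · PE1,1: acc=0; fwd→0 fwd↓0
  step 2 · PE1,1: acc=42; fwd→7 fwd↓6
RS (2×2 grid), PE[1][1]:
  step 0 · PE1,1: acc=0; fwd→0 fwd↓0
  step 1 · PE1,1: acc=0; fwd→0 fwd↓0
  step 2 · PE1,1: acc=41; fwd→41 fwd↓5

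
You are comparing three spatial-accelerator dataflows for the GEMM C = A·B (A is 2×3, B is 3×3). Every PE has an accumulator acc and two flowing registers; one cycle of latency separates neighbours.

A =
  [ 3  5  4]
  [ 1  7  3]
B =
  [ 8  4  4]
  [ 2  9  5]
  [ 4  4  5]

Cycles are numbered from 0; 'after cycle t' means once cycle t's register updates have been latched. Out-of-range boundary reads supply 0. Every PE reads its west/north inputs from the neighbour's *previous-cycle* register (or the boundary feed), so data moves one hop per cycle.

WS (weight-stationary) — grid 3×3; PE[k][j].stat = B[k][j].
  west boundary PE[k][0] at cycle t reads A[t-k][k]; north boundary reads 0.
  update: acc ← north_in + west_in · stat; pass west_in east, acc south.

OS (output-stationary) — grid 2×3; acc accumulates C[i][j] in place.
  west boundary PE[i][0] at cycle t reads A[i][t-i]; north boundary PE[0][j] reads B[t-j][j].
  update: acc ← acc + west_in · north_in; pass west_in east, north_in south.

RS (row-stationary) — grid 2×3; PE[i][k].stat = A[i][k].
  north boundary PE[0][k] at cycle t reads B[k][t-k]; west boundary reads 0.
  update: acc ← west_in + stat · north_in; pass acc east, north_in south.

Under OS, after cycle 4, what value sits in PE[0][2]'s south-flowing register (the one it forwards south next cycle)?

OS on a 2×3 grid — tracing PE[0][2] and its feeders:
  cycle 0: PE[0][1] → acc 0, east 0, south 0
  cycle 0: PE[0][2] → acc 0, east 0, south 0
  cycle 1: PE[0][1] → acc 12, east 3, south 4
  cycle 1: PE[0][2] → acc 0, east 0, south 0
  cycle 2: PE[0][1] → acc 57, east 5, south 9
  cycle 2: PE[0][2] → acc 12, east 3, south 4
  cycle 3: PE[0][1] → acc 73, east 4, south 4
  cycle 3: PE[0][2] → acc 37, east 5, south 5
  cycle 4: PE[0][1] → acc 73, east 0, south 0
  cycle 4: PE[0][2] → acc 57, east 4, south 5

register = 5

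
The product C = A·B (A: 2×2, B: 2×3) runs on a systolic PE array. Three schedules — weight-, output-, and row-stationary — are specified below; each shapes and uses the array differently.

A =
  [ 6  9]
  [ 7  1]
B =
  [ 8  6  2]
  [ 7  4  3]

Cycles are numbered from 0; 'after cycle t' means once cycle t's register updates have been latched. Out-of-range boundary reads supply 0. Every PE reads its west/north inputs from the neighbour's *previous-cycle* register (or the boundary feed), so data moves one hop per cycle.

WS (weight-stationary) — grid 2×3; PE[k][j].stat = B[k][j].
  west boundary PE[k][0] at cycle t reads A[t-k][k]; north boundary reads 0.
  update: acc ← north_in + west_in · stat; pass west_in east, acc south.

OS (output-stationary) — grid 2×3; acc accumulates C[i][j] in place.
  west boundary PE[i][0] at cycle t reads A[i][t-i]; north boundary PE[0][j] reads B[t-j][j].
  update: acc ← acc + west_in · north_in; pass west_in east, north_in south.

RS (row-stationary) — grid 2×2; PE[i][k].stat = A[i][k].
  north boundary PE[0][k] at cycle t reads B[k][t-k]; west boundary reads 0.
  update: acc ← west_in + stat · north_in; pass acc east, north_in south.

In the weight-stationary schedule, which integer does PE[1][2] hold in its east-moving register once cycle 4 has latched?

register = 1

WS (2×3). Following PE[1][2] plus its west/north inputs:
  t=0 PE[0][2]: acc=0 h=0 v=0
  t=0 PE[1][1]: acc=0 h=0 v=0
  t=0 PE[1][2]: acc=0 h=0 v=0
  t=1 PE[0][2]: acc=0 h=0 v=0
  t=1 PE[1][1]: acc=0 h=0 v=0
  t=1 PE[1][2]: acc=0 h=0 v=0
  t=2 PE[0][2]: acc=12 h=6 v=12
  t=2 PE[1][1]: acc=72 h=9 v=72
  t=2 PE[1][2]: acc=0 h=0 v=0
  t=3 PE[0][2]: acc=14 h=7 v=14
  t=3 PE[1][1]: acc=46 h=1 v=46
  t=3 PE[1][2]: acc=39 h=9 v=39
  t=4 PE[0][2]: acc=0 h=0 v=0
  t=4 PE[1][1]: acc=0 h=0 v=0
  t=4 PE[1][2]: acc=17 h=1 v=17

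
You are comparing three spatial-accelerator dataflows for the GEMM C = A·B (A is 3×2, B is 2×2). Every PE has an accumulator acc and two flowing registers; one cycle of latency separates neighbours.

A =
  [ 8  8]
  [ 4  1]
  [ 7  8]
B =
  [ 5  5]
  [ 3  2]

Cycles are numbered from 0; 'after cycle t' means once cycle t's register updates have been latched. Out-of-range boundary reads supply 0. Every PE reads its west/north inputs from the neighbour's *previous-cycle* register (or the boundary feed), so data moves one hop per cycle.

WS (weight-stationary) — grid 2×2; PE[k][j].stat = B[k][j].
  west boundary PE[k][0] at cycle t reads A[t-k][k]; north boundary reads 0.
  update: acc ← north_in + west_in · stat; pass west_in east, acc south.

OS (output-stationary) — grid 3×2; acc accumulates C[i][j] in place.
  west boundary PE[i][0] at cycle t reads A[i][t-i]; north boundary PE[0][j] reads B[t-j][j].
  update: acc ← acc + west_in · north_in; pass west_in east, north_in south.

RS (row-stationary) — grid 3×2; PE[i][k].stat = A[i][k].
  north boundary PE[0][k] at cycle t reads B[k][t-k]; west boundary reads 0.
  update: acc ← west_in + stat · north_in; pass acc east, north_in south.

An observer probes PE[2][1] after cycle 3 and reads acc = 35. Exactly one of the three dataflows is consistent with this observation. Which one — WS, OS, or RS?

dataflow = OS

— WS: 2×2 array has no PE[2][1].
OS (3×2 grid), PE[2][1]:
  @0  [2,1]  acc 0  |  →0  ↓0
  @1  [2,1]  acc 0  |  →0  ↓0
  @2  [2,1]  acc 0  |  →0  ↓0
  @3  [2,1]  acc 35  |  →7  ↓5
RS (3×2 grid), PE[2][1]:
  @0  [2,1]  acc 0  |  →0  ↓0
  @1  [2,1]  acc 0  |  →0  ↓0
  @2  [2,1]  acc 0  |  →0  ↓0
  @3  [2,1]  acc 59  |  →59  ↓3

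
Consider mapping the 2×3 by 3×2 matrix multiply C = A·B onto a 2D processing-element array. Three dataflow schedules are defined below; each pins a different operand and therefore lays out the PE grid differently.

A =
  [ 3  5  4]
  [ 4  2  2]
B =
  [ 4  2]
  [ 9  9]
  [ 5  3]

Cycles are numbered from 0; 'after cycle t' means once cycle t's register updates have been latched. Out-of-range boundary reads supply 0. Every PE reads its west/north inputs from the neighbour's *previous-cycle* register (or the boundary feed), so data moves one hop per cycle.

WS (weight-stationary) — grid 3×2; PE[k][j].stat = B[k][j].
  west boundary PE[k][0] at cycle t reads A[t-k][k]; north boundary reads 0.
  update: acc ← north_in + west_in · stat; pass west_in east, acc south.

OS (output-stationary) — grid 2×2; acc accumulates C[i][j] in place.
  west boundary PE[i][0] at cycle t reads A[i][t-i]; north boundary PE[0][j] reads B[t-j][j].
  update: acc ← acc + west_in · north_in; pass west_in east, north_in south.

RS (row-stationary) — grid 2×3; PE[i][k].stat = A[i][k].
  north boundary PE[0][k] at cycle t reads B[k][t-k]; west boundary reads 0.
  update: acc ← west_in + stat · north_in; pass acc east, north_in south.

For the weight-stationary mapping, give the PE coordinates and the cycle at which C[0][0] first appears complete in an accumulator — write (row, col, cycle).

(row, col, cycle) = (2, 0, 2)

WS: C[0][0] accumulates in PE[2][0]:
  step 0 · PE2,0: acc=0; fwd→0 fwd↓0
  step 1 · PE2,0: acc=0; fwd→0 fwd↓0
  step 2 · PE2,0: acc=77; fwd→4 fwd↓77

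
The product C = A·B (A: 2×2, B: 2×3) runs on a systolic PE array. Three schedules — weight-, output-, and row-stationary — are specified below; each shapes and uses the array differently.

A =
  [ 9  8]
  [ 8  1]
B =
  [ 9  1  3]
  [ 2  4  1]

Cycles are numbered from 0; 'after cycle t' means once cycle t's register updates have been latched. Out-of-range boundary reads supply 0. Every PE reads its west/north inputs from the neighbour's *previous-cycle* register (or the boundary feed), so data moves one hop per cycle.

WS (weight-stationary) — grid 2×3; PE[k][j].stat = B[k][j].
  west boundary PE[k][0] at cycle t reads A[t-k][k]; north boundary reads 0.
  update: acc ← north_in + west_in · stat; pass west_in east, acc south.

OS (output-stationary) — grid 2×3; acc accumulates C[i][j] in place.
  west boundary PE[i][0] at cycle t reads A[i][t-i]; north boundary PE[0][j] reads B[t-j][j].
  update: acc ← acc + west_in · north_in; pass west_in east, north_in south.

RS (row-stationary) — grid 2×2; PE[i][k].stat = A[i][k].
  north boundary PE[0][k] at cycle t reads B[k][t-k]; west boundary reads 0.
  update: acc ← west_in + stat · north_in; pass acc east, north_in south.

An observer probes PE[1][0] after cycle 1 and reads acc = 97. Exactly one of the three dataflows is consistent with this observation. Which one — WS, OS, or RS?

WS (2×3 grid), PE[1][0]:
  t=0 PE[1][0]: acc=0 h=0 v=0
  t=1 PE[1][0]: acc=97 h=8 v=97
OS (2×3 grid), PE[1][0]:
  t=0 PE[1][0]: acc=0 h=0 v=0
  t=1 PE[1][0]: acc=72 h=8 v=9
RS (2×2 grid), PE[1][0]:
  t=0 PE[1][0]: acc=0 h=0 v=0
  t=1 PE[1][0]: acc=72 h=72 v=9

dataflow = WS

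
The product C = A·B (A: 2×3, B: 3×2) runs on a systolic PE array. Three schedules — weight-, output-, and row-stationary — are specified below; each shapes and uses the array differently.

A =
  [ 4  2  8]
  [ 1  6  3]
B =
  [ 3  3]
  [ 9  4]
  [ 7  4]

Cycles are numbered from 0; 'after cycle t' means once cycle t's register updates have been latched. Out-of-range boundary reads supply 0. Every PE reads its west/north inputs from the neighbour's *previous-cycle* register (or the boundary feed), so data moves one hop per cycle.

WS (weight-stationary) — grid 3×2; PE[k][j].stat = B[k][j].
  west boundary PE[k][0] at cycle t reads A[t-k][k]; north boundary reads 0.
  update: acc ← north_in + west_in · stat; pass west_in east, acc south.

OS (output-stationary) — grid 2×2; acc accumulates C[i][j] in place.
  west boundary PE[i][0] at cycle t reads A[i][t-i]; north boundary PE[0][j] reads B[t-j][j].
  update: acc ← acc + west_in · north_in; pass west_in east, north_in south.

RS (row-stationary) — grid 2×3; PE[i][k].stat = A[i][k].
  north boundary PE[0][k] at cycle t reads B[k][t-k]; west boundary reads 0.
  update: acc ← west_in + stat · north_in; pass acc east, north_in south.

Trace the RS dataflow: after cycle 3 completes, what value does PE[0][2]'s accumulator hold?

PE[0][2].acc = 52

RS 2×3: PE[0][2] cycle-by-cycle (with neighbour feeds):
  step 0 · PE0,1: acc=0; fwd→0 fwd↓0
  step 0 · PE0,2: acc=0; fwd→0 fwd↓0
  step 1 · PE0,1: acc=30; fwd→30 fwd↓9
  step 1 · PE0,2: acc=0; fwd→0 fwd↓0
  step 2 · PE0,1: acc=20; fwd→20 fwd↓4
  step 2 · PE0,2: acc=86; fwd→86 fwd↓7
  step 3 · PE0,1: acc=0; fwd→0 fwd↓0
  step 3 · PE0,2: acc=52; fwd→52 fwd↓4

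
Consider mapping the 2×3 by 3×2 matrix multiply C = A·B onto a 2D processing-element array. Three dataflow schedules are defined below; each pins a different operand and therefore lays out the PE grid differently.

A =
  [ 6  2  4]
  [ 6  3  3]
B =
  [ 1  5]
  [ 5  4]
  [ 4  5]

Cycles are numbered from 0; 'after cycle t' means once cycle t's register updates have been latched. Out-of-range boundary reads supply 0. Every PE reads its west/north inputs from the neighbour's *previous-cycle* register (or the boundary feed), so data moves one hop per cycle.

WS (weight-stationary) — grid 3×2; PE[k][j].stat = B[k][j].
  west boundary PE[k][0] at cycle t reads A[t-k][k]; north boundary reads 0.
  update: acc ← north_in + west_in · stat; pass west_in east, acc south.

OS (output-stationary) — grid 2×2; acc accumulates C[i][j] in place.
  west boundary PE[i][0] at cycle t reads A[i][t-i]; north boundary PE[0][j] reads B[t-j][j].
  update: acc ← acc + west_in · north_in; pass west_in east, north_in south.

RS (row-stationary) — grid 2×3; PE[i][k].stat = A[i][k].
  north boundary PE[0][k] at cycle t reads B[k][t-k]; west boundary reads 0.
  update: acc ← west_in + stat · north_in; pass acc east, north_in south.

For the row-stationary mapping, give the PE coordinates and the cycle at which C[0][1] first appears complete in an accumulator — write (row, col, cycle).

(row, col, cycle) = (0, 2, 3)

RS: C[0][1] accumulates in PE[0][2]:
  [0] (0,2) acc=0 (h:0 v:0)
  [1] (0,2) acc=0 (h:0 v:0)
  [2] (0,2) acc=32 (h:32 v:4)
  [3] (0,2) acc=58 (h:58 v:5)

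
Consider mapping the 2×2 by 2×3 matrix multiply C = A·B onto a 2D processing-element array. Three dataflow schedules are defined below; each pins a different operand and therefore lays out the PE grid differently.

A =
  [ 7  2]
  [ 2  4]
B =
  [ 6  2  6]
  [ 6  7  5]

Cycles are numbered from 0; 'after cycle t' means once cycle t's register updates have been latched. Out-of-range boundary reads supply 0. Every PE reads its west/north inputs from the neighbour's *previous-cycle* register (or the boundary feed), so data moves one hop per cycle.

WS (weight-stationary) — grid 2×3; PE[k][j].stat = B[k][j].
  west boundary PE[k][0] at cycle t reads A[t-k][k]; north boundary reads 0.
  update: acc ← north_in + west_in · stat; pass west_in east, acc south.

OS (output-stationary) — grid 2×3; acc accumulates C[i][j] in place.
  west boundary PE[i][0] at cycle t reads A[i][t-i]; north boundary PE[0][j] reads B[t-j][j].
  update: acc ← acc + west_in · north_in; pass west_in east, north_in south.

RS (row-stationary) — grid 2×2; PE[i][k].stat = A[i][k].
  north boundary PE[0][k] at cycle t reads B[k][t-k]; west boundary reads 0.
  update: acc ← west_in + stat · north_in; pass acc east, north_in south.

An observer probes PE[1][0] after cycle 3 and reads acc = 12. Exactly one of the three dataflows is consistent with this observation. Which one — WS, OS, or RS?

WS (2×3 grid), PE[1][0]:
  0: (1,0).acc=0  regs=<0,0>
  1: (1,0).acc=54  regs=<2,54>
  2: (1,0).acc=36  regs=<4,36>
  3: (1,0).acc=0  regs=<0,0>
OS (2×3 grid), PE[1][0]:
  0: (1,0).acc=0  regs=<0,0>
  1: (1,0).acc=12  regs=<2,6>
  2: (1,0).acc=36  regs=<4,6>
  3: (1,0).acc=36  regs=<0,0>
RS (2×2 grid), PE[1][0]:
  0: (1,0).acc=0  regs=<0,0>
  1: (1,0).acc=12  regs=<12,6>
  2: (1,0).acc=4  regs=<4,2>
  3: (1,0).acc=12  regs=<12,6>

dataflow = RS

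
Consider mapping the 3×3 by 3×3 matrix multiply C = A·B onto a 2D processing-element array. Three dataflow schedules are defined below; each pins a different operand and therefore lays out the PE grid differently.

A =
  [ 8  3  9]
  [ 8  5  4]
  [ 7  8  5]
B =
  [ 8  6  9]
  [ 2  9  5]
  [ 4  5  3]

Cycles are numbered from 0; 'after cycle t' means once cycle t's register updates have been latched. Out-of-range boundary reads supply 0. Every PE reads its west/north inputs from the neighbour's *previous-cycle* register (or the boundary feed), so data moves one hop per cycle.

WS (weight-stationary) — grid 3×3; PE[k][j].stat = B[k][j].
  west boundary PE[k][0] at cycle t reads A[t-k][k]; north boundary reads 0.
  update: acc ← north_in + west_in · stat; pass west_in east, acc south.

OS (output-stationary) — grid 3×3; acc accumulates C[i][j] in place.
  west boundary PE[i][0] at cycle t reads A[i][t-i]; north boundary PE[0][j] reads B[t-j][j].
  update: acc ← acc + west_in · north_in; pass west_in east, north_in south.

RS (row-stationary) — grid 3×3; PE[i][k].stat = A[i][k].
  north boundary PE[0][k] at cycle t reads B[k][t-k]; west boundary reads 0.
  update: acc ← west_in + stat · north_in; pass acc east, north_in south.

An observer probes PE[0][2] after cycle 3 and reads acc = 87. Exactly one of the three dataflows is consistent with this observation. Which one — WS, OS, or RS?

WS (3×3 grid), PE[0][2]:
  [0] (0,2) acc=0 (h:0 v:0)
  [1] (0,2) acc=0 (h:0 v:0)
  [2] (0,2) acc=72 (h:8 v:72)
  [3] (0,2) acc=72 (h:8 v:72)
OS (3×3 grid), PE[0][2]:
  [0] (0,2) acc=0 (h:0 v:0)
  [1] (0,2) acc=0 (h:0 v:0)
  [2] (0,2) acc=72 (h:8 v:9)
  [3] (0,2) acc=87 (h:3 v:5)
RS (3×3 grid), PE[0][2]:
  [0] (0,2) acc=0 (h:0 v:0)
  [1] (0,2) acc=0 (h:0 v:0)
  [2] (0,2) acc=106 (h:106 v:4)
  [3] (0,2) acc=120 (h:120 v:5)

dataflow = OS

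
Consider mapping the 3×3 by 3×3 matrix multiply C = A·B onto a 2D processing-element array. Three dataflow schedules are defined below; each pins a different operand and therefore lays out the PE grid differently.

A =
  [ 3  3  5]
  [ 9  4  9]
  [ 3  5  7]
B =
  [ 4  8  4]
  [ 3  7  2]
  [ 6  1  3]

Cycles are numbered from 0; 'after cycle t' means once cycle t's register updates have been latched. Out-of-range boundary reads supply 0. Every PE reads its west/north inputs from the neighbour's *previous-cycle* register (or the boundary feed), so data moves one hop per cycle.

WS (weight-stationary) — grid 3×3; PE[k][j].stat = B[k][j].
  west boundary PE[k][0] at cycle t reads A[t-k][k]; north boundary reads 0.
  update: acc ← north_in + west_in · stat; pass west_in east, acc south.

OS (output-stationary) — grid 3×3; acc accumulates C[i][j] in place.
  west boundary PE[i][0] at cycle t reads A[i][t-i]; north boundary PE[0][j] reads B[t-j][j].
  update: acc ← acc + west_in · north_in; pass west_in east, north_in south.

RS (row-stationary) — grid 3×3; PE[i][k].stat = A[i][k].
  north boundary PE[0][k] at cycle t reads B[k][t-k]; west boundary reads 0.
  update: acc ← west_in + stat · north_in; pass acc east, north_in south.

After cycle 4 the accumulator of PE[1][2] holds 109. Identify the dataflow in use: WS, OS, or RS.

Under WS (3×3), PE[1][2]:
  step 0 · PE1,2: acc=0; fwd→0 fwd↓0
  step 1 · PE1,2: acc=0; fwd→0 fwd↓0
  step 2 · PE1,2: acc=0; fwd→0 fwd↓0
  step 3 · PE1,2: acc=18; fwd→3 fwd↓18
  step 4 · PE1,2: acc=44; fwd→4 fwd↓44
Under OS (3×3), PE[1][2]:
  step 0 · PE1,2: acc=0; fwd→0 fwd↓0
  step 1 · PE1,2: acc=0; fwd→0 fwd↓0
  step 2 · PE1,2: acc=0; fwd→0 fwd↓0
  step 3 · PE1,2: acc=36; fwd→9 fwd↓4
  step 4 · PE1,2: acc=44; fwd→4 fwd↓2
Under RS (3×3), PE[1][2]:
  step 0 · PE1,2: acc=0; fwd→0 fwd↓0
  step 1 · PE1,2: acc=0; fwd→0 fwd↓0
  step 2 · PE1,2: acc=0; fwd→0 fwd↓0
  step 3 · PE1,2: acc=102; fwd→102 fwd↓6
  step 4 · PE1,2: acc=109; fwd→109 fwd↓1

dataflow = RS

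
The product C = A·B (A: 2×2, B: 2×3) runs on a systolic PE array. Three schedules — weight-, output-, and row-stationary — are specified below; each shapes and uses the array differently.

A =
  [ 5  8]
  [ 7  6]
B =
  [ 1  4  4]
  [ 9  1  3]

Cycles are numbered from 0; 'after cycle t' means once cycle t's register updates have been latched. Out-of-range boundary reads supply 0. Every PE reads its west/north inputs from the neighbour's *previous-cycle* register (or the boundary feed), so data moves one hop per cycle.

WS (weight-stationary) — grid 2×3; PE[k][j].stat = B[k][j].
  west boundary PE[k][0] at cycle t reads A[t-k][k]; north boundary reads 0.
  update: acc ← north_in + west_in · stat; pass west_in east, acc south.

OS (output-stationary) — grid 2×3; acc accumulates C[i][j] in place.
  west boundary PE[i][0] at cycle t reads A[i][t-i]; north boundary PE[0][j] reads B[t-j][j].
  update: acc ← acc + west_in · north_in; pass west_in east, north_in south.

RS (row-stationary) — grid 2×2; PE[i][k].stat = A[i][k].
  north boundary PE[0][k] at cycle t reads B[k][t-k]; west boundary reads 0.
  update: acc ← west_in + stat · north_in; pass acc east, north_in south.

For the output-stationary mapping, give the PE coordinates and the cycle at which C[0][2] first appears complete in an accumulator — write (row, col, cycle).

(row, col, cycle) = (0, 2, 3)

OS: C[0][2] accumulates in PE[0][2]:
  c0 r0c2: 0 / 0 / 0
  c1 r0c2: 0 / 0 / 0
  c2 r0c2: 20 / 5 / 4
  c3 r0c2: 44 / 8 / 3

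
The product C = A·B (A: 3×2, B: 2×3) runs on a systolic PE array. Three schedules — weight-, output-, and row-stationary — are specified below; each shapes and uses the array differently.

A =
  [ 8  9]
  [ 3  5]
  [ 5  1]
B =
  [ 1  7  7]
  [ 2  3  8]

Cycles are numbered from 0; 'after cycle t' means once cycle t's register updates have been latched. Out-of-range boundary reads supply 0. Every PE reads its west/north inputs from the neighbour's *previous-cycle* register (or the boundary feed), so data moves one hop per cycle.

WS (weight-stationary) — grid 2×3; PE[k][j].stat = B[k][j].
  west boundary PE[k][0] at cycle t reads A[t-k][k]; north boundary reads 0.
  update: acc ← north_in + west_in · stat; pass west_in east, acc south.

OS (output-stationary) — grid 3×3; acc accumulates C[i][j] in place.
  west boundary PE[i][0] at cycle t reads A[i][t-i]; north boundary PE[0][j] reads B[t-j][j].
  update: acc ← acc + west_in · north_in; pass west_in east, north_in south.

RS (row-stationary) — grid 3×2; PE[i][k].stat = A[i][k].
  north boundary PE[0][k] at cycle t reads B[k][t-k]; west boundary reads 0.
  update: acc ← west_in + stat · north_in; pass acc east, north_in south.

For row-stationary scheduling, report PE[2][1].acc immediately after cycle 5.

Tracing RS — 3×2 array, target PE[2][1]:
  t=0 PE[1][1]: acc=0 h=0 v=0
  t=0 PE[2][0]: acc=0 h=0 v=0
  t=0 PE[2][1]: acc=0 h=0 v=0
  t=1 PE[1][1]: acc=0 h=0 v=0
  t=1 PE[2][0]: acc=0 h=0 v=0
  t=1 PE[2][1]: acc=0 h=0 v=0
  t=2 PE[1][1]: acc=13 h=13 v=2
  t=2 PE[2][0]: acc=5 h=5 v=1
  t=2 PE[2][1]: acc=0 h=0 v=0
  t=3 PE[1][1]: acc=36 h=36 v=3
  t=3 PE[2][0]: acc=35 h=35 v=7
  t=3 PE[2][1]: acc=7 h=7 v=2
  t=4 PE[1][1]: acc=61 h=61 v=8
  t=4 PE[2][0]: acc=35 h=35 v=7
  t=4 PE[2][1]: acc=38 h=38 v=3
  t=5 PE[1][1]: acc=0 h=0 v=0
  t=5 PE[2][0]: acc=0 h=0 v=0
  t=5 PE[2][1]: acc=43 h=43 v=8

PE[2][1].acc = 43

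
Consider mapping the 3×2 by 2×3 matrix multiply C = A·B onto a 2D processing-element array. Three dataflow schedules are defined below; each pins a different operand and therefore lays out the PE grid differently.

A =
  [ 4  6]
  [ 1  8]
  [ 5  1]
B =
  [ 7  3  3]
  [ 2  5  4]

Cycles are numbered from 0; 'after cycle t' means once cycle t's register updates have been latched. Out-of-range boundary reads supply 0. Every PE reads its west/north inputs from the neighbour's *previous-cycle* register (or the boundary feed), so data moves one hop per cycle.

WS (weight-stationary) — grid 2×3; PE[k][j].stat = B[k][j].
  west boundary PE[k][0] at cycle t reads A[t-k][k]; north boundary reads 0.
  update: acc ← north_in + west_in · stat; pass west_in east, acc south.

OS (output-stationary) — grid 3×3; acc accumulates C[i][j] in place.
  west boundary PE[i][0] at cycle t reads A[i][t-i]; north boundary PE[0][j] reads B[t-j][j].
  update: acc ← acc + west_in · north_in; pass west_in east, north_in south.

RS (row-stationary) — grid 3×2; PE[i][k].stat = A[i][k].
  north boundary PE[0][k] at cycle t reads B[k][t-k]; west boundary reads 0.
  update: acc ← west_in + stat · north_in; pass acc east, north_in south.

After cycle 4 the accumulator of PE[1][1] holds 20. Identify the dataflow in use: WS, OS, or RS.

dataflow = WS

WS [2×3] PE[1][1] across cycles:
  c0 r1c1: 0 / 0 / 0
  c1 r1c1: 0 / 0 / 0
  c2 r1c1: 42 / 6 / 42
  c3 r1c1: 43 / 8 / 43
  c4 r1c1: 20 / 1 / 20
OS [3×3] PE[1][1] across cycles:
  c0 r1c1: 0 / 0 / 0
  c1 r1c1: 0 / 0 / 0
  c2 r1c1: 3 / 1 / 3
  c3 r1c1: 43 / 8 / 5
  c4 r1c1: 43 / 0 / 0
RS [3×2] PE[1][1] across cycles:
  c0 r1c1: 0 / 0 / 0
  c1 r1c1: 0 / 0 / 0
  c2 r1c1: 23 / 23 / 2
  c3 r1c1: 43 / 43 / 5
  c4 r1c1: 35 / 35 / 4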